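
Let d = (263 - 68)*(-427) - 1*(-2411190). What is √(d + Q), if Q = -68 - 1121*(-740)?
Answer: √3157397 ≈ 1776.9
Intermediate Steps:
d = 2327925 (d = 195*(-427) + 2411190 = -83265 + 2411190 = 2327925)
Q = 829472 (Q = -68 + 829540 = 829472)
√(d + Q) = √(2327925 + 829472) = √3157397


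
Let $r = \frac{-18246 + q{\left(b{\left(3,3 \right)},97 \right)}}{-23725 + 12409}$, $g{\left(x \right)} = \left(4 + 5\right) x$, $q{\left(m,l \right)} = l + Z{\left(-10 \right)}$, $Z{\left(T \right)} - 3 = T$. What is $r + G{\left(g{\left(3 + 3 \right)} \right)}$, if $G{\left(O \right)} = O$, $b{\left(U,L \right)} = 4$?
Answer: $\frac{52435}{943} \approx 55.604$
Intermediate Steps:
$Z{\left(T \right)} = 3 + T$
$q{\left(m,l \right)} = -7 + l$ ($q{\left(m,l \right)} = l + \left(3 - 10\right) = l - 7 = -7 + l$)
$g{\left(x \right)} = 9 x$
$r = \frac{1513}{943}$ ($r = \frac{-18246 + \left(-7 + 97\right)}{-23725 + 12409} = \frac{-18246 + 90}{-11316} = \left(-18156\right) \left(- \frac{1}{11316}\right) = \frac{1513}{943} \approx 1.6045$)
$r + G{\left(g{\left(3 + 3 \right)} \right)} = \frac{1513}{943} + 9 \left(3 + 3\right) = \frac{1513}{943} + 9 \cdot 6 = \frac{1513}{943} + 54 = \frac{52435}{943}$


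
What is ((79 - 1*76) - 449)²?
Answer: 198916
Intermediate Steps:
((79 - 1*76) - 449)² = ((79 - 76) - 449)² = (3 - 449)² = (-446)² = 198916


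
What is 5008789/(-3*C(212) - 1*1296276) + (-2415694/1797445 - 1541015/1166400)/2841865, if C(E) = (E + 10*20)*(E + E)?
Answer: -2210577173356344170281/803387940729008356800 ≈ -2.7516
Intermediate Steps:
C(E) = 2*E*(200 + E) (C(E) = (E + 200)*(2*E) = (200 + E)*(2*E) = 2*E*(200 + E))
5008789/(-3*C(212) - 1*1296276) + (-2415694/1797445 - 1541015/1166400)/2841865 = 5008789/(-6*212*(200 + 212) - 1*1296276) + (-2415694/1797445 - 1541015/1166400)/2841865 = 5008789/(-6*212*412 - 1296276) + (-2415694*1/1797445 - 1541015*1/1166400)*(1/2841865) = 5008789/(-3*174688 - 1296276) + (-2415694/1797445 - 308203/233280)*(1/2841865) = 5008789/(-524064 - 1296276) - 223502207531/83861593920*1/2841865 = 5008789/(-1820340) - 223502207531/238323328605460800 = 5008789*(-1/1820340) - 223502207531/238323328605460800 = -5008789/1820340 - 223502207531/238323328605460800 = -2210577173356344170281/803387940729008356800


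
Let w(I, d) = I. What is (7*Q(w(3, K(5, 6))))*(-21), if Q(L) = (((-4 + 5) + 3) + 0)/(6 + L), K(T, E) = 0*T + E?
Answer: -196/3 ≈ -65.333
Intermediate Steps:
K(T, E) = E (K(T, E) = 0 + E = E)
Q(L) = 4/(6 + L) (Q(L) = ((1 + 3) + 0)/(6 + L) = (4 + 0)/(6 + L) = 4/(6 + L))
(7*Q(w(3, K(5, 6))))*(-21) = (7*(4/(6 + 3)))*(-21) = (7*(4/9))*(-21) = (28/9)*(-21) = -196/3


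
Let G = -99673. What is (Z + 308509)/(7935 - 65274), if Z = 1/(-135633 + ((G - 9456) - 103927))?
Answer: -107573694700/19993478571 ≈ -5.3804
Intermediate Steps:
Z = -1/348689 (Z = 1/(-135633 + ((-99673 - 9456) - 103927)) = 1/(-135633 + (-109129 - 103927)) = 1/(-135633 - 213056) = 1/(-348689) = -1/348689 ≈ -2.8679e-6)
(Z + 308509)/(7935 - 65274) = (-1/348689 + 308509)/(7935 - 65274) = (107573694700/348689)/(-57339) = (107573694700/348689)*(-1/57339) = -107573694700/19993478571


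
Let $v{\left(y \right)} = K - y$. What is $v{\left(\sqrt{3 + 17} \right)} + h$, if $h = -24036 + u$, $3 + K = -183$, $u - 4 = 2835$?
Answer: $-21383 - 2 \sqrt{5} \approx -21387.0$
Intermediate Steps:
$u = 2839$ ($u = 4 + 2835 = 2839$)
$K = -186$ ($K = -3 - 183 = -186$)
$h = -21197$ ($h = -24036 + 2839 = -21197$)
$v{\left(y \right)} = -186 - y$
$v{\left(\sqrt{3 + 17} \right)} + h = \left(-186 - \sqrt{3 + 17}\right) - 21197 = \left(-186 - \sqrt{20}\right) - 21197 = \left(-186 - 2 \sqrt{5}\right) - 21197 = -21383 - 2 \sqrt{5}$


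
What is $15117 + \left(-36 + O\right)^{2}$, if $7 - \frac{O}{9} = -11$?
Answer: $30993$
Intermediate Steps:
$O = 162$ ($O = 63 - -99 = 63 + 99 = 162$)
$15117 + \left(-36 + O\right)^{2} = 15117 + \left(-36 + 162\right)^{2} = 15117 + 126^{2} = 15117 + 15876 = 30993$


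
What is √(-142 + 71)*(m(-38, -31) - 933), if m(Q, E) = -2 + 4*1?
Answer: -931*I*√71 ≈ -7844.7*I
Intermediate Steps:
m(Q, E) = 2 (m(Q, E) = -2 + 4 = 2)
√(-142 + 71)*(m(-38, -31) - 933) = √(-142 + 71)*(2 - 933) = √(-71)*(-931) = (I*√71)*(-931) = -931*I*√71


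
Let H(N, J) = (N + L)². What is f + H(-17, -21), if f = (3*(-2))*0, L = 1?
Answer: 256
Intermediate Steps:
H(N, J) = (1 + N)² (H(N, J) = (N + 1)² = (1 + N)²)
f = 0 (f = -6*0 = 0)
f + H(-17, -21) = 0 + (1 - 17)² = 0 + (-16)² = 0 + 256 = 256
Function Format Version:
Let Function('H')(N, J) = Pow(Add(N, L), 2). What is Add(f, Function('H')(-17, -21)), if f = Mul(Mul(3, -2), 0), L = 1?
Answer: 256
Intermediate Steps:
Function('H')(N, J) = Pow(Add(1, N), 2) (Function('H')(N, J) = Pow(Add(N, 1), 2) = Pow(Add(1, N), 2))
f = 0 (f = Mul(-6, 0) = 0)
Add(f, Function('H')(-17, -21)) = Add(0, Pow(Add(1, -17), 2)) = Add(0, Pow(-16, 2)) = Add(0, 256) = 256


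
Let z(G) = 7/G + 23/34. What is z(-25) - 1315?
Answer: -1117413/850 ≈ -1314.6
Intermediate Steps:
z(G) = 23/34 + 7/G (z(G) = 7/G + 23*(1/34) = 7/G + 23/34 = 23/34 + 7/G)
z(-25) - 1315 = (23/34 + 7/(-25)) - 1315 = (23/34 + 7*(-1/25)) - 1315 = (23/34 - 7/25) - 1315 = 337/850 - 1315 = -1117413/850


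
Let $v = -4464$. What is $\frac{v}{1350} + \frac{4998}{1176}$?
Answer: $\frac{283}{300} \approx 0.94333$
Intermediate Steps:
$\frac{v}{1350} + \frac{4998}{1176} = - \frac{4464}{1350} + \frac{4998}{1176} = \left(-4464\right) \frac{1}{1350} + 4998 \cdot \frac{1}{1176} = - \frac{248}{75} + \frac{17}{4} = \frac{283}{300}$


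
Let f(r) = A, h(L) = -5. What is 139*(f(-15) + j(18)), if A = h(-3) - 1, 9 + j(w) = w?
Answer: 417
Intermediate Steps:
j(w) = -9 + w
A = -6 (A = -5 - 1 = -6)
f(r) = -6
139*(f(-15) + j(18)) = 139*(-6 + (-9 + 18)) = 139*(-6 + 9) = 139*3 = 417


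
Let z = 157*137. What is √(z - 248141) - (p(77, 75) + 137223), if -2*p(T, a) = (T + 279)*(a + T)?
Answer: -110167 + 2*I*√56658 ≈ -1.1017e+5 + 476.06*I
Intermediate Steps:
p(T, a) = -(279 + T)*(T + a)/2 (p(T, a) = -(T + 279)*(a + T)/2 = -(279 + T)*(T + a)/2)
z = 21509
√(z - 248141) - (p(77, 75) + 137223) = √(21509 - 248141) - ((-279/2*77 - 279/2*75 - ½*77² - ½*77*75) + 137223) = √(-226632) - ((-21483/2 - 20925/2 - ½*5929 - 5775/2) + 137223) = 2*I*√56658 - ((-21483/2 - 20925/2 - 5929/2 - 5775/2) + 137223) = 2*I*√56658 - (-27056 + 137223) = 2*I*√56658 - 1*110167 = 2*I*√56658 - 110167 = -110167 + 2*I*√56658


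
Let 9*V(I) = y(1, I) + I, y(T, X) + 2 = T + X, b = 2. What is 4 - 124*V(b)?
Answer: -112/3 ≈ -37.333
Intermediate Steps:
y(T, X) = -2 + T + X (y(T, X) = -2 + (T + X) = -2 + T + X)
V(I) = -⅑ + 2*I/9 (V(I) = ((-2 + 1 + I) + I)/9 = ((-1 + I) + I)/9 = (-1 + 2*I)/9 = -⅑ + 2*I/9)
4 - 124*V(b) = 4 - 124*(-⅑ + (2/9)*2) = 4 - 124*(-⅑ + 4/9) = 4 - 124*⅓ = 4 - 124/3 = -112/3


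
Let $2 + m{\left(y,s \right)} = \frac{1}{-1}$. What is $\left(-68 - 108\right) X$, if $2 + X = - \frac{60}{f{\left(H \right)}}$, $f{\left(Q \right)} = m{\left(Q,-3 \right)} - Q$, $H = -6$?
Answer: $3872$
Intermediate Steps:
$m{\left(y,s \right)} = -3$ ($m{\left(y,s \right)} = -2 + \frac{1}{-1} = -2 - 1 = -3$)
$f{\left(Q \right)} = -3 - Q$
$X = -22$ ($X = -2 - \frac{60}{-3 - -6} = -2 - \frac{60}{-3 + 6} = -2 - \frac{60}{3} = -2 - 20 = -22$)
$\left(-68 - 108\right) X = \left(-68 - 108\right) \left(-22\right) = \left(-176\right) \left(-22\right) = 3872$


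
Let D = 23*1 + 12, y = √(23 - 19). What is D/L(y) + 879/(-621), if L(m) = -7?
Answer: -1328/207 ≈ -6.4155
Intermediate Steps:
y = 2 (y = √4 = 2)
D = 35 (D = 23 + 12 = 35)
D/L(y) + 879/(-621) = 35/(-7) + 879/(-621) = 35*(-⅐) + 879*(-1/621) = -5 - 293/207 = -1328/207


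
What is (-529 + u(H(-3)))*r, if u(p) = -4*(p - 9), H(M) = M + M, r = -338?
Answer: 158522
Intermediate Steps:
H(M) = 2*M
u(p) = 36 - 4*p (u(p) = -4*(-9 + p) = 36 - 4*p)
(-529 + u(H(-3)))*r = (-529 + (36 - 8*(-3)))*(-338) = (-529 + (36 - 4*(-6)))*(-338) = (-529 + (36 + 24))*(-338) = (-529 + 60)*(-338) = -469*(-338) = 158522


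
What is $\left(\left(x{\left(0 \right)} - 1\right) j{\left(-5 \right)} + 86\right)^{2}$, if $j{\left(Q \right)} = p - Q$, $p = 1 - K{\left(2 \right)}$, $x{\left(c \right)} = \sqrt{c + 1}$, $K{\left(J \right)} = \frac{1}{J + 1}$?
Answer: $7396$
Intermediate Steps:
$K{\left(J \right)} = \frac{1}{1 + J}$
$x{\left(c \right)} = \sqrt{1 + c}$
$p = \frac{2}{3}$ ($p = 1 - \frac{1}{1 + 2} = 1 - \frac{1}{3} = \frac{2}{3} \approx 0.66667$)
$j{\left(Q \right)} = \frac{2}{3} - Q$
$\left(\left(x{\left(0 \right)} - 1\right) j{\left(-5 \right)} + 86\right)^{2} = \left(\left(\sqrt{1 + 0} - 1\right) \left(\frac{2}{3} - -5\right) + 86\right)^{2} = \left(\left(\sqrt{1} - 1\right) \left(\frac{2}{3} + 5\right) + 86\right)^{2} = \left(\left(1 - 1\right) \frac{17}{3} + 86\right)^{2} = \left(0 \cdot \frac{17}{3} + 86\right)^{2} = \left(0 + 86\right)^{2} = 86^{2} = 7396$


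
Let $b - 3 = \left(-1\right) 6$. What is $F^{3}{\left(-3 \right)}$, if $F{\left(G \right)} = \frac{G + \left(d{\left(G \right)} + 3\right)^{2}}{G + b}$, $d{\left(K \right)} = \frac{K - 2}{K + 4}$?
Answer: $- \frac{1}{216} \approx -0.0046296$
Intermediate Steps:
$d{\left(K \right)} = \frac{-2 + K}{4 + K}$
$b = -3$ ($b = 3 - 6 = -3$)
$F{\left(G \right)} = \frac{G + \left(3 + \frac{-2 + G}{4 + G}\right)^{2}}{-3 + G}$ ($F{\left(G \right)} = \frac{G + \left(\frac{-2 + G}{4 + G} + 3\right)^{2}}{G - 3} = \frac{G + \left(3 + \frac{-2 + G}{4 + G}\right)^{2}}{-3 + G}$)
$F^{3}{\left(-3 \right)} = \left(\frac{4 \left(5 + 2 \left(-3\right)\right)^{2} - 3 \left(4 - 3\right)^{2}}{\left(-3 - 3\right) \left(4 - 3\right)^{2}}\right)^{3} = \left(\frac{4 \left(5 - 6\right)^{2} - 3 \cdot 1^{2}}{\left(-6\right) 1}\right)^{3} = \left(\left(- \frac{1}{6}\right) 1 \left(4 \left(-1\right)^{2} - 3\right)\right)^{3} = \left(\left(- \frac{1}{6}\right) 1 \left(4 \cdot 1 - 3\right)\right)^{3} = \left(\left(- \frac{1}{6}\right) 1 \left(4 - 3\right)\right)^{3} = \left(\left(- \frac{1}{6}\right) 1 \cdot 1\right)^{3} = \left(- \frac{1}{6}\right)^{3} = - \frac{1}{216}$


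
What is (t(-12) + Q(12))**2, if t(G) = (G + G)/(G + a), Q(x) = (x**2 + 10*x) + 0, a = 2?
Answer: 1774224/25 ≈ 70969.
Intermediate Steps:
Q(x) = x**2 + 10*x
t(G) = 2*G/(2 + G) (t(G) = (G + G)/(G + 2) = (2*G)/(2 + G) = 2*G/(2 + G))
(t(-12) + Q(12))**2 = (2*(-12)/(2 - 12) + 12*(10 + 12))**2 = (2*(-12)/(-10) + 12*22)**2 = (2*(-12)*(-1/10) + 264)**2 = (12/5 + 264)**2 = (1332/5)**2 = 1774224/25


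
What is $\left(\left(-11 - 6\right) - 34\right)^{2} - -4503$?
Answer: $7104$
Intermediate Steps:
$\left(\left(-11 - 6\right) - 34\right)^{2} - -4503 = \left(\left(-11 - 6\right) - 34\right)^{2} + 4503 = \left(-17 - 34\right)^{2} + 4503 = \left(-51\right)^{2} + 4503 = 2601 + 4503 = 7104$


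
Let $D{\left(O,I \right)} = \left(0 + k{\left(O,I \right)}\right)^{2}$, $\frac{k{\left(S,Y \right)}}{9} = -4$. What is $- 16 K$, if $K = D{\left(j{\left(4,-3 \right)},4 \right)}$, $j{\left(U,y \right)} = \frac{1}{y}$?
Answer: $-20736$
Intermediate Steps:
$k{\left(S,Y \right)} = -36$ ($k{\left(S,Y \right)} = 9 \left(-4\right) = -36$)
$D{\left(O,I \right)} = 1296$ ($D{\left(O,I \right)} = \left(0 - 36\right)^{2} = \left(-36\right)^{2} = 1296$)
$K = 1296$
$- 16 K = \left(-16\right) 1296 = -20736$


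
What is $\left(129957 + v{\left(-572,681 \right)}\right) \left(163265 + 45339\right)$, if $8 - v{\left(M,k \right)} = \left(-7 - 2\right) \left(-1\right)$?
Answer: $27109341424$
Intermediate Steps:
$v{\left(M,k \right)} = -1$ ($v{\left(M,k \right)} = 8 - \left(-7 - 2\right) \left(-1\right) = 8 - \left(-9\right) \left(-1\right) = 8 - 9 = -1$)
$\left(129957 + v{\left(-572,681 \right)}\right) \left(163265 + 45339\right) = \left(129957 - 1\right) \left(163265 + 45339\right) = 129956 \cdot 208604 = 27109341424$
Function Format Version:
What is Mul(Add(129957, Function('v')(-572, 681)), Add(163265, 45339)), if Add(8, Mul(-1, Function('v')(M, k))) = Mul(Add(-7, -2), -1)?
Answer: 27109341424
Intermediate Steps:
Function('v')(M, k) = -1 (Function('v')(M, k) = Add(8, Mul(-1, Mul(Add(-7, -2), -1))) = Add(8, Mul(-1, Mul(-9, -1))) = Add(8, Mul(-1, 9)) = Add(8, -9) = -1)
Mul(Add(129957, Function('v')(-572, 681)), Add(163265, 45339)) = Mul(Add(129957, -1), Add(163265, 45339)) = Mul(129956, 208604) = 27109341424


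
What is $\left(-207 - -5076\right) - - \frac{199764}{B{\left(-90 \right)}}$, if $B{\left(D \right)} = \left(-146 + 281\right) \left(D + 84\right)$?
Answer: $\frac{208007}{45} \approx 4622.4$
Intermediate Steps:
$B{\left(D \right)} = 11340 + 135 D$ ($B{\left(D \right)} = 135 \left(84 + D\right) = 11340 + 135 D$)
$\left(-207 - -5076\right) - - \frac{199764}{B{\left(-90 \right)}} = \left(-207 - -5076\right) - - \frac{199764}{11340 + 135 \left(-90\right)} = \left(-207 + 5076\right) - - \frac{199764}{11340 - 12150} = 4869 - - \frac{199764}{-810} = 4869 - \left(-199764\right) \left(- \frac{1}{810}\right) = 4869 - \frac{11098}{45} = \frac{208007}{45}$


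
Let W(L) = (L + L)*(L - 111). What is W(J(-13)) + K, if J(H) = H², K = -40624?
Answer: -21020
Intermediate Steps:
W(L) = 2*L*(-111 + L) (W(L) = (2*L)*(-111 + L) = 2*L*(-111 + L))
W(J(-13)) + K = 2*(-13)²*(-111 + (-13)²) - 40624 = 2*169*(-111 + 169) - 40624 = 2*169*58 - 40624 = 19604 - 40624 = -21020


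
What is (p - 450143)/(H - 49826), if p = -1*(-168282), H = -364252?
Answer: 281861/414078 ≈ 0.68070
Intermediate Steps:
p = 168282
(p - 450143)/(H - 49826) = (168282 - 450143)/(-364252 - 49826) = -281861/(-414078) = -281861*(-1/414078) = 281861/414078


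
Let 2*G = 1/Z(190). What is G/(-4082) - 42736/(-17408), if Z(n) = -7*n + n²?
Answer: 94774518599/38605270080 ≈ 2.4550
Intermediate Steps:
Z(n) = n² - 7*n
G = 1/69540 (G = 1/(2*((190*(-7 + 190)))) = 1/(2*((190*183))) = (½)/34770 = (½)*(1/34770) = 1/69540 ≈ 1.4380e-5)
G/(-4082) - 42736/(-17408) = (1/69540)/(-4082) - 42736/(-17408) = (1/69540)*(-1/4082) - 42736*(-1/17408) = -1/283862280 + 2671/1088 = 94774518599/38605270080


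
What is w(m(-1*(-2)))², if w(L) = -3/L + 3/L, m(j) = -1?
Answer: 0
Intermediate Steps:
w(L) = 0
w(m(-1*(-2)))² = 0² = 0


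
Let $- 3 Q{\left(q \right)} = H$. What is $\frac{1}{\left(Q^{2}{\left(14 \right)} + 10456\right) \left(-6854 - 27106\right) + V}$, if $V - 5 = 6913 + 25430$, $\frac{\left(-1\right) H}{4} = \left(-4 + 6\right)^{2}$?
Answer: $- \frac{3}{1068058156} \approx -2.8088 \cdot 10^{-9}$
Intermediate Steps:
$H = -16$ ($H = - 4 \left(-4 + 6\right)^{2} = - 4 \cdot 2^{2} = \left(-4\right) 4 = -16$)
$Q{\left(q \right)} = \frac{16}{3}$ ($Q{\left(q \right)} = \left(- \frac{1}{3}\right) \left(-16\right) = \frac{16}{3}$)
$V = 32348$ ($V = 5 + \left(6913 + 25430\right) = 5 + 32343 = 32348$)
$\frac{1}{\left(Q^{2}{\left(14 \right)} + 10456\right) \left(-6854 - 27106\right) + V} = \frac{1}{\left(\left(\frac{16}{3}\right)^{2} + 10456\right) \left(-6854 - 27106\right) + 32348} = \frac{1}{\left(\frac{256}{9} + 10456\right) \left(-33960\right) + 32348} = \frac{1}{\frac{94360}{9} \left(-33960\right) + 32348} = \frac{1}{- \frac{1068155200}{3} + 32348} = \frac{1}{- \frac{1068058156}{3}} = - \frac{3}{1068058156}$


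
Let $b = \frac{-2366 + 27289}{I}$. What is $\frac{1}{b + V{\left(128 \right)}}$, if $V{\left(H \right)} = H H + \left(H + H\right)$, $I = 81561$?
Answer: $\frac{81561}{1357199963} \approx 6.0095 \cdot 10^{-5}$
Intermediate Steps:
$V{\left(H \right)} = H^{2} + 2 H$
$b = \frac{24923}{81561}$ ($b = \frac{-2366 + 27289}{81561} = 24923 \cdot \frac{1}{81561} = \frac{24923}{81561} \approx 0.30557$)
$\frac{1}{b + V{\left(128 \right)}} = \frac{1}{\frac{24923}{81561} + 128 \left(2 + 128\right)} = \frac{1}{\frac{24923}{81561} + 128 \cdot 130} = \frac{1}{\frac{24923}{81561} + 16640} = \frac{1}{\frac{1357199963}{81561}} = \frac{81561}{1357199963}$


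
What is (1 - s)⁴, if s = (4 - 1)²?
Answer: 4096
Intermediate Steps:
s = 9 (s = 3² = 9)
(1 - s)⁴ = (1 - 1*9)⁴ = (1 - 9)⁴ = (-8)⁴ = 4096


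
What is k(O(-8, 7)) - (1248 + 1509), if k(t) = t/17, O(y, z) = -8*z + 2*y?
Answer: -46941/17 ≈ -2761.2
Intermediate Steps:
k(t) = t/17 (k(t) = t*(1/17) = t/17)
k(O(-8, 7)) - (1248 + 1509) = (-8*7 + 2*(-8))/17 - (1248 + 1509) = (-56 - 16)/17 - 1*2757 = (1/17)*(-72) - 2757 = -72/17 - 2757 = -46941/17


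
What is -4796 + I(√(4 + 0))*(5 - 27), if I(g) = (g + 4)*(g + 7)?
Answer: -5984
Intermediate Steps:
I(g) = (4 + g)*(7 + g)
-4796 + I(√(4 + 0))*(5 - 27) = -4796 + (28 + (√(4 + 0))² + 11*√(4 + 0))*(5 - 27) = -4796 + (28 + (√4)² + 11*√4)*(-22) = -4796 + (28 + 2² + 11*2)*(-22) = -4796 + (28 + 4 + 22)*(-22) = -4796 + 54*(-22) = -4796 - 1188 = -5984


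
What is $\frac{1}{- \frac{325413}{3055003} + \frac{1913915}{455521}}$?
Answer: $\frac{1391618021563}{5698783611572} \approx 0.2442$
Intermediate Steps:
$\frac{1}{- \frac{325413}{3055003} + \frac{1913915}{455521}} = \frac{1}{\frac{5698783611572}{1391618021563}} = \frac{1391618021563}{5698783611572}$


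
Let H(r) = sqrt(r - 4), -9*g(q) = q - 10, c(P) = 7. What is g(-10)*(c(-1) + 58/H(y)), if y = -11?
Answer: 140/9 - 232*I*sqrt(15)/27 ≈ 15.556 - 33.279*I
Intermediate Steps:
g(q) = 10/9 - q/9 (g(q) = -(q - 10)/9 = -(-10 + q)/9 = 10/9 - q/9)
H(r) = sqrt(-4 + r)
g(-10)*(c(-1) + 58/H(y)) = (10/9 - 1/9*(-10))*(7 + 58/(sqrt(-4 - 11))) = (10/9 + 10/9)*(7 + 58/(sqrt(-15))) = 20*(7 + 58/((I*sqrt(15))))/9 = 20*(7 + 58*(-I*sqrt(15)/15))/9 = 20*(7 - 58*I*sqrt(15)/15)/9 = 140/9 - 232*I*sqrt(15)/27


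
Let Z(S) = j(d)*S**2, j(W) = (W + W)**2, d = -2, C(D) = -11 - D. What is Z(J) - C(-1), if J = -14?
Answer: 3146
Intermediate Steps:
j(W) = 4*W**2 (j(W) = (2*W)**2 = 4*W**2)
Z(S) = 16*S**2 (Z(S) = (4*(-2)**2)*S**2 = (4*4)*S**2 = 16*S**2)
Z(J) - C(-1) = 16*(-14)**2 - (-11 - 1*(-1)) = 16*196 - (-11 + 1) = 3136 - 1*(-10) = 3136 + 10 = 3146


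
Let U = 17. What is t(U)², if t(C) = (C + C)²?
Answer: 1336336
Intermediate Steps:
t(C) = 4*C² (t(C) = (2*C)² = 4*C²)
t(U)² = (4*17²)² = (4*289)² = 1156² = 1336336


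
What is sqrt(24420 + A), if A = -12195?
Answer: 5*sqrt(489) ≈ 110.57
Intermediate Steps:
sqrt(24420 + A) = sqrt(24420 - 12195) = sqrt(12225) = 5*sqrt(489)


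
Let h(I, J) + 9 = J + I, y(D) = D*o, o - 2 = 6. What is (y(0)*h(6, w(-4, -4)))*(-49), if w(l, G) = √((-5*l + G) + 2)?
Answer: 0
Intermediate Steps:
o = 8 (o = 2 + 6 = 8)
y(D) = 8*D (y(D) = D*8 = 8*D)
w(l, G) = √(2 + G - 5*l) (w(l, G) = √((G - 5*l) + 2) = √(2 + G - 5*l))
h(I, J) = -9 + I + J (h(I, J) = -9 + (J + I) = -9 + (I + J) = -9 + I + J)
(y(0)*h(6, w(-4, -4)))*(-49) = ((8*0)*(-9 + 6 + √(2 - 4 - 5*(-4))))*(-49) = (0*(-9 + 6 + √(2 - 4 + 20)))*(-49) = (0*(-9 + 6 + √18))*(-49) = (0*(-9 + 6 + 3*√2))*(-49) = (0*(-3 + 3*√2))*(-49) = 0*(-49) = 0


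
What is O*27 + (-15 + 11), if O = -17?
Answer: -463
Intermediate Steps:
O*27 + (-15 + 11) = -17*27 + (-15 + 11) = -459 - 4 = -463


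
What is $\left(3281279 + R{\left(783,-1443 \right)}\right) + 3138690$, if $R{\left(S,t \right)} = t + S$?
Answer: $6419309$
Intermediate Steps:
$R{\left(S,t \right)} = S + t$
$\left(3281279 + R{\left(783,-1443 \right)}\right) + 3138690 = \left(3281279 + \left(783 - 1443\right)\right) + 3138690 = \left(3281279 - 660\right) + 3138690 = 3280619 + 3138690 = 6419309$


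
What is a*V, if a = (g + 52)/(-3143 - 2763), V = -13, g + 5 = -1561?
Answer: -9841/2953 ≈ -3.3325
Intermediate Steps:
g = -1566 (g = -5 - 1561 = -1566)
a = 757/2953 (a = (-1566 + 52)/(-3143 - 2763) = -1514/(-5906) = -1514*(-1/5906) = 757/2953 ≈ 0.25635)
a*V = (757/2953)*(-13) = -9841/2953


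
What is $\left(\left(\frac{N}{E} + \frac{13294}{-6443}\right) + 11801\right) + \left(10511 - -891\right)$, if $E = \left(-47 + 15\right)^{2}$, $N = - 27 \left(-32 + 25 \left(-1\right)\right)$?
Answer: $\frac{9004774001}{388096} \approx 23202.0$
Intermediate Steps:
$N = 1539$ ($N = - 27 \left(-32 - 25\right) = \left(-27\right) \left(-57\right) = 1539$)
$E = 1024$ ($E = \left(-32\right)^{2} = 1024$)
$\left(\left(\frac{N}{E} + \frac{13294}{-6443}\right) + 11801\right) + \left(10511 - -891\right) = \left(\left(\frac{1539}{1024} + \frac{13294}{-6443}\right) + 11801\right) + \left(10511 - -891\right) = \left(\left(1539 \cdot \frac{1}{1024} + 13294 \left(- \frac{1}{6443}\right)\right) + 11801\right) + \left(10511 + 891\right) = \left(\left(\frac{1539}{1024} - \frac{782}{379}\right) + 11801\right) + 11402 = \left(- \frac{217487}{388096} + 11801\right) + 11402 = \frac{4579703409}{388096} + 11402 = \frac{9004774001}{388096}$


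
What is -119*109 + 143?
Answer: -12828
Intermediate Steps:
-119*109 + 143 = -12971 + 143 = -12828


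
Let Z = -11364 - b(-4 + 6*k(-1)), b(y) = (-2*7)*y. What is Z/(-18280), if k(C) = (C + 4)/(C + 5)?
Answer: 11357/18280 ≈ 0.62128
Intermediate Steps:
k(C) = (4 + C)/(5 + C)
b(y) = -14*y
Z = -11357 (Z = -11364 - (-14)*(-4 + 6*((4 - 1)/(5 - 1))) = -11364 - (-14)*(-4 + 6*(3/4)) = -11364 - (-14)*(-4 + 6*((¼)*3)) = -11364 - (-14)*(-4 + 6*(¾)) = -11364 - (-14)*(-4 + 9/2) = -11364 - (-14)/2 = -11364 - 1*(-7) = -11364 + 7 = -11357)
Z/(-18280) = -11357/(-18280) = -11357*(-1/18280) = 11357/18280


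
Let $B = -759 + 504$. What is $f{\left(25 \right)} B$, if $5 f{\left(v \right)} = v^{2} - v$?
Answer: $-30600$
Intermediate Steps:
$B = -255$
$f{\left(v \right)} = - \frac{v}{5} + \frac{v^{2}}{5}$ ($f{\left(v \right)} = \frac{v^{2} - v}{5} = - \frac{v}{5} + \frac{v^{2}}{5}$)
$f{\left(25 \right)} B = \frac{1}{5} \cdot 25 \left(-1 + 25\right) \left(-255\right) = \frac{1}{5} \cdot 25 \cdot 24 \left(-255\right) = 120 \left(-255\right) = -30600$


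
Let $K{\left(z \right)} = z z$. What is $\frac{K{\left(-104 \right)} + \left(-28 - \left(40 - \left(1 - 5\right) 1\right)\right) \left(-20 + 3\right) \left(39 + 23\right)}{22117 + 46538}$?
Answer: $\frac{86704}{68655} \approx 1.2629$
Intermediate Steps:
$K{\left(z \right)} = z^{2}$
$\frac{K{\left(-104 \right)} + \left(-28 - \left(40 - \left(1 - 5\right) 1\right)\right) \left(-20 + 3\right) \left(39 + 23\right)}{22117 + 46538} = \frac{\left(-104\right)^{2} + \left(-28 - \left(40 - \left(1 - 5\right) 1\right)\right) \left(-20 + 3\right) \left(39 + 23\right)}{22117 + 46538} = \frac{10816 + \left(-28 - 44\right) \left(\left(-17\right) 62\right)}{68655} = \left(10816 + \left(-28 - 44\right) \left(-1054\right)\right) \frac{1}{68655} = \left(10816 - -75888\right) \frac{1}{68655} = \left(10816 + 75888\right) \frac{1}{68655} = 86704 \cdot \frac{1}{68655} = \frac{86704}{68655}$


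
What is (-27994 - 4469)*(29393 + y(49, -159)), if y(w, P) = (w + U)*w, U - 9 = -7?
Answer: -1035309996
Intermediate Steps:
U = 2 (U = 9 - 7 = 2)
y(w, P) = w*(2 + w) (y(w, P) = (w + 2)*w = (2 + w)*w = w*(2 + w))
(-27994 - 4469)*(29393 + y(49, -159)) = (-27994 - 4469)*(29393 + 49*(2 + 49)) = -32463*(29393 + 49*51) = -32463*(29393 + 2499) = -32463*31892 = -1035309996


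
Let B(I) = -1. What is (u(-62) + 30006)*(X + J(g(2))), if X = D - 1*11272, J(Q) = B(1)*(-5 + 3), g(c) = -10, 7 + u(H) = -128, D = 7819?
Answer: -103084821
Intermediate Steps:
u(H) = -135 (u(H) = -7 - 128 = -135)
J(Q) = 2 (J(Q) = -(-5 + 3) = -1*(-2) = 2)
X = -3453 (X = 7819 - 1*11272 = 7819 - 11272 = -3453)
(u(-62) + 30006)*(X + J(g(2))) = (-135 + 30006)*(-3453 + 2) = 29871*(-3451) = -103084821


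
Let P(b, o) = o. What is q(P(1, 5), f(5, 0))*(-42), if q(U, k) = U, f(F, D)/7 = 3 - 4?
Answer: -210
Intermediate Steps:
f(F, D) = -7 (f(F, D) = 7*(3 - 4) = 7*(-1) = -7)
q(P(1, 5), f(5, 0))*(-42) = 5*(-42) = -210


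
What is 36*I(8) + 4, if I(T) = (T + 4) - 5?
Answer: 256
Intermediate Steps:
I(T) = -1 + T (I(T) = (4 + T) - 5 = -1 + T)
36*I(8) + 4 = 36*(-1 + 8) + 4 = 36*7 + 4 = 252 + 4 = 256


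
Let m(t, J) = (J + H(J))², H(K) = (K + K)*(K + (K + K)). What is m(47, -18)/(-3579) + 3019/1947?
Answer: -2403848257/2322771 ≈ -1034.9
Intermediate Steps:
H(K) = 6*K² (H(K) = (2*K)*(K + 2*K) = (2*K)*(3*K) = 6*K²)
m(t, J) = (J + 6*J²)²
m(47, -18)/(-3579) + 3019/1947 = ((-18)²*(1 + 6*(-18))²)/(-3579) + 3019/1947 = (324*(1 - 108)²)*(-1/3579) + 3019*(1/1947) = (324*(-107)²)*(-1/3579) + 3019/1947 = (324*11449)*(-1/3579) + 3019/1947 = 3709476*(-1/3579) + 3019/1947 = -1236492/1193 + 3019/1947 = -2403848257/2322771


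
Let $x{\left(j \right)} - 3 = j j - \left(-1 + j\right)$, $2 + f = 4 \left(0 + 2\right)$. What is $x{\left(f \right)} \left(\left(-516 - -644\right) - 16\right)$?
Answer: $3808$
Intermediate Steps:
$f = 6$ ($f = -2 + 4 \left(0 + 2\right) = -2 + 4 \cdot 2 = -2 + 8 = 6$)
$x{\left(j \right)} = 4 + j^{2} - j$ ($x{\left(j \right)} = 3 - \left(-1 + j - j j\right) = 3 - \left(-1 + j - j^{2}\right) = 3 + \left(1 + j^{2} - j\right) = 4 + j^{2} - j$)
$x{\left(f \right)} \left(\left(-516 - -644\right) - 16\right) = \left(4 + 6^{2} - 6\right) \left(\left(-516 - -644\right) - 16\right) = \left(4 + 36 - 6\right) \left(\left(-516 + 644\right) - 16\right) = 34 \left(128 - 16\right) = 34 \cdot 112 = 3808$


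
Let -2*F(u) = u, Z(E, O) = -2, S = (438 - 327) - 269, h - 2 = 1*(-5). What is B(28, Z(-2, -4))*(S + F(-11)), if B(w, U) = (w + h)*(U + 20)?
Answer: -68625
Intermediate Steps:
h = -3 (h = 2 + 1*(-5) = 2 - 5 = -3)
S = -158 (S = 111 - 269 = -158)
B(w, U) = (-3 + w)*(20 + U) (B(w, U) = (w - 3)*(U + 20) = (-3 + w)*(20 + U))
F(u) = -u/2
B(28, Z(-2, -4))*(S + F(-11)) = (-60 - 3*(-2) + 20*28 - 2*28)*(-158 - ½*(-11)) = (-60 + 6 + 560 - 56)*(-158 + 11/2) = 450*(-305/2) = -68625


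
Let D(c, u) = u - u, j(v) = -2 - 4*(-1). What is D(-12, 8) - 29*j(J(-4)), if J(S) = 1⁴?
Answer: -58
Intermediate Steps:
J(S) = 1
j(v) = 2 (j(v) = -2 + 4 = 2)
D(c, u) = 0
D(-12, 8) - 29*j(J(-4)) = 0 - 29*2 = 0 - 58 = -58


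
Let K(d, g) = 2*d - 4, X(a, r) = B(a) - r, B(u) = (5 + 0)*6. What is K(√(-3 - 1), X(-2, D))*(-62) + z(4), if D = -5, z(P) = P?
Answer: 252 - 248*I ≈ 252.0 - 248.0*I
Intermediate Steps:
B(u) = 30 (B(u) = 5*6 = 30)
X(a, r) = 30 - r
K(d, g) = -4 + 2*d
K(√(-3 - 1), X(-2, D))*(-62) + z(4) = (-4 + 2*√(-3 - 1))*(-62) + 4 = (-4 + 2*√(-4))*(-62) + 4 = (-4 + 2*(2*I))*(-62) + 4 = (-4 + 4*I)*(-62) + 4 = (248 - 248*I) + 4 = 252 - 248*I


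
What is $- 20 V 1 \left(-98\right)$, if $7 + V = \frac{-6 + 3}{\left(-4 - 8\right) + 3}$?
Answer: $- \frac{39200}{3} \approx -13067.0$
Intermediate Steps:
$V = - \frac{20}{3}$ ($V = -7 + \frac{-6 + 3}{\left(-4 - 8\right) + 3} = -7 - \frac{3}{\left(-4 - 8\right) + 3} = -7 - \frac{3}{-12 + 3} = -7 - \frac{3}{-9} = -7 - - \frac{1}{3} = -7 + \frac{1}{3} = - \frac{20}{3} \approx -6.6667$)
$- 20 V 1 \left(-98\right) = \left(-20\right) \left(- \frac{20}{3}\right) 1 \left(-98\right) = \frac{400}{3} \cdot 1 \left(-98\right) = \frac{400}{3} \left(-98\right) = - \frac{39200}{3}$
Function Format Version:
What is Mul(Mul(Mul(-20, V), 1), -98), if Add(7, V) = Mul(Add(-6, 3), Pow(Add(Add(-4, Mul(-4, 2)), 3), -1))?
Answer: Rational(-39200, 3) ≈ -13067.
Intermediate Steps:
V = Rational(-20, 3) (V = Add(-7, Mul(Add(-6, 3), Pow(Add(Add(-4, Mul(-4, 2)), 3), -1))) = Add(-7, Mul(-3, Pow(Add(Add(-4, -8), 3), -1))) = Add(-7, Mul(-3, Pow(Add(-12, 3), -1))) = Add(-7, Mul(-3, Pow(-9, -1))) = Add(-7, Mul(-3, Rational(-1, 9))) = Add(-7, Rational(1, 3)) = Rational(-20, 3) ≈ -6.6667)
Mul(Mul(Mul(-20, V), 1), -98) = Mul(Mul(Mul(-20, Rational(-20, 3)), 1), -98) = Mul(Mul(Rational(400, 3), 1), -98) = Mul(Rational(400, 3), -98) = Rational(-39200, 3)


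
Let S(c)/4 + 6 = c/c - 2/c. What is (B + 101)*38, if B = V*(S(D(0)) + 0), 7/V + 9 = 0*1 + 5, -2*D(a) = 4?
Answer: 4902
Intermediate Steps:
D(a) = -2 (D(a) = -½*4 = -2)
S(c) = -20 - 8/c (S(c) = -24 + 4*(c/c - 2/c) = -24 + 4*(1 - 2/c) = -24 + (4 - 8/c) = -20 - 8/c)
V = -7/4 (V = 7/(-9 + (0*1 + 5)) = 7/(-9 + (0 + 5)) = 7/(-9 + 5) = 7/(-4) = 7*(-¼) = -7/4 ≈ -1.7500)
B = 28 (B = -7*((-20 - 8/(-2)) + 0)/4 = -7*((-20 - 8*(-½)) + 0)/4 = -7*((-20 + 4) + 0)/4 = -7*(-16 + 0)/4 = -7/4*(-16) = 28)
(B + 101)*38 = (28 + 101)*38 = 129*38 = 4902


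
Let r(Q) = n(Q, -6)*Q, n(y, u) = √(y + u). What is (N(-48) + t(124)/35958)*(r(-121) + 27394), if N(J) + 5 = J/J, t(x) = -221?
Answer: -151776457/1383 + 1340801*I*√127/2766 ≈ -1.0974e+5 + 5462.8*I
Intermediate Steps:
n(y, u) = √(u + y)
N(J) = -4 (N(J) = -5 + J/J = -5 + 1 = -4)
r(Q) = Q*√(-6 + Q) (r(Q) = √(-6 + Q)*Q = Q*√(-6 + Q))
(N(-48) + t(124)/35958)*(r(-121) + 27394) = (-4 - 221/35958)*(-121*√(-6 - 121) + 27394) = (-4 - 221*1/35958)*(-121*I*√127 + 27394) = (-4 - 17/2766)*(-121*I*√127 + 27394) = -11081*(-121*I*√127 + 27394)/2766 = -11081*(27394 - 121*I*√127)/2766 = -151776457/1383 + 1340801*I*√127/2766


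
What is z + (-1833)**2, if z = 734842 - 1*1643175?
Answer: 2451556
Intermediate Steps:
z = -908333 (z = 734842 - 1643175 = -908333)
z + (-1833)**2 = -908333 + (-1833)**2 = -908333 + 3359889 = 2451556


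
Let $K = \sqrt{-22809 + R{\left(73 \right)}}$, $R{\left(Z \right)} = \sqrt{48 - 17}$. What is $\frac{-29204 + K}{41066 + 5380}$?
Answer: $- \frac{14602}{23223} + \frac{i \sqrt{22809 - \sqrt{31}}}{46446} \approx -0.62877 + 0.0032513 i$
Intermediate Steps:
$R{\left(Z \right)} = \sqrt{31}$
$K = \sqrt{-22809 + \sqrt{31}} \approx 151.01 i$
$\frac{-29204 + K}{41066 + 5380} = \frac{-29204 + \sqrt{-22809 + \sqrt{31}}}{41066 + 5380} = \frac{-29204 + \sqrt{-22809 + \sqrt{31}}}{46446} = \left(-29204 + \sqrt{-22809 + \sqrt{31}}\right) \frac{1}{46446} = - \frac{14602}{23223} + \frac{\sqrt{-22809 + \sqrt{31}}}{46446}$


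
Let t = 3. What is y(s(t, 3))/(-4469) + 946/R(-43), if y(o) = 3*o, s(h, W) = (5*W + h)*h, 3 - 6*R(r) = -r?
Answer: -6343131/44690 ≈ -141.94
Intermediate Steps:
R(r) = 1/2 + r/6 (R(r) = 1/2 - (-1)*r/6 = 1/2 + r/6)
s(h, W) = h*(h + 5*W) (s(h, W) = (h + 5*W)*h = h*(h + 5*W))
y(s(t, 3))/(-4469) + 946/R(-43) = (3*(3*(3 + 5*3)))/(-4469) + 946/(1/2 + (1/6)*(-43)) = (3*(3*(3 + 15)))*(-1/4469) + 946/(1/2 - 43/6) = (3*(3*18))*(-1/4469) + 946/(-20/3) = (3*54)*(-1/4469) + 946*(-3/20) = 162*(-1/4469) - 1419/10 = -162/4469 - 1419/10 = -6343131/44690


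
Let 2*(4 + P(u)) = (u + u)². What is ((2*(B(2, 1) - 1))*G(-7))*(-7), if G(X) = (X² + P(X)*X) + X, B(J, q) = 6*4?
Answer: 198352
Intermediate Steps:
P(u) = -4 + 2*u² (P(u) = -4 + (u + u)²/2 = -4 + (2*u)²/2 = -4 + (4*u²)/2 = -4 + 2*u²)
B(J, q) = 24
G(X) = X + X² + X*(-4 + 2*X²) (G(X) = (X² + (-4 + 2*X²)*X) + X = (X² + X*(-4 + 2*X²)) + X = X + X² + X*(-4 + 2*X²))
((2*(B(2, 1) - 1))*G(-7))*(-7) = ((2*(24 - 1))*(-7*(-3 - 7 + 2*(-7)²)))*(-7) = ((2*23)*(-7*(-3 - 7 + 2*49)))*(-7) = (46*(-7*(-3 - 7 + 98)))*(-7) = (46*(-7*88))*(-7) = (46*(-616))*(-7) = -28336*(-7) = 198352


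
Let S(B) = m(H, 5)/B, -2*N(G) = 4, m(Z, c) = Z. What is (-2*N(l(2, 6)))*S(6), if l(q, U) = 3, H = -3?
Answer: -2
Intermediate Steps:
N(G) = -2 (N(G) = -1/2*4 = -2)
S(B) = -3/B
(-2*N(l(2, 6)))*S(6) = (-2*(-2))*(-3/6) = 4*(-3*1/6) = 4*(-1/2) = -2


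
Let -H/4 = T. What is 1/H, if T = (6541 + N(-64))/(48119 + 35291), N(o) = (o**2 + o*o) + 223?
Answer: -41705/29912 ≈ -1.3943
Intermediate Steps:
N(o) = 223 + 2*o**2 (N(o) = (o**2 + o**2) + 223 = 2*o**2 + 223 = 223 + 2*o**2)
T = 7478/41705 (T = (6541 + (223 + 2*(-64)**2))/(48119 + 35291) = (6541 + (223 + 2*4096))/83410 = (6541 + (223 + 8192))*(1/83410) = (6541 + 8415)*(1/83410) = 14956*(1/83410) = 7478/41705 ≈ 0.17931)
H = -29912/41705 (H = -4*7478/41705 = -29912/41705 ≈ -0.71723)
1/H = 1/(-29912/41705) = -41705/29912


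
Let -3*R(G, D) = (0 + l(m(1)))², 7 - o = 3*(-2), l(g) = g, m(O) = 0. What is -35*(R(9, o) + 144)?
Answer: -5040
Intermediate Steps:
o = 13 (o = 7 - 3*(-2) = 7 - 1*(-6) = 7 + 6 = 13)
R(G, D) = 0 (R(G, D) = -(0 + 0)²/3 = -⅓*0² = -⅓*0 = 0)
-35*(R(9, o) + 144) = -35*(0 + 144) = -35*144 = -5040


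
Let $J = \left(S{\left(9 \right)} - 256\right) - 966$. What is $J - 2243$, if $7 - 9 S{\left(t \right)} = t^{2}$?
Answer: $- \frac{31259}{9} \approx -3473.2$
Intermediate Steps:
$S{\left(t \right)} = \frac{7}{9} - \frac{t^{2}}{9}$
$J = - \frac{11072}{9}$ ($J = \left(\left(\frac{7}{9} - \frac{9^{2}}{9}\right) - 256\right) - 966 = \left(\left(\frac{7}{9} - 9\right) - 256\right) - 966 = \left(- \frac{74}{9} - 256\right) - 966 = - \frac{2378}{9} - 966 = - \frac{11072}{9} \approx -1230.2$)
$J - 2243 = - \frac{11072}{9} - 2243 = - \frac{31259}{9}$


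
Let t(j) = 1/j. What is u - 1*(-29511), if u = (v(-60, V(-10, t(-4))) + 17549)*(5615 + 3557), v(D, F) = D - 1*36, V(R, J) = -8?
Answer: 160108427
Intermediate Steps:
t(j) = 1/j
v(D, F) = -36 + D (v(D, F) = D - 36 = -36 + D)
u = 160078916 (u = ((-36 - 60) + 17549)*(5615 + 3557) = (-96 + 17549)*9172 = 17453*9172 = 160078916)
u - 1*(-29511) = 160078916 - 1*(-29511) = 160078916 + 29511 = 160108427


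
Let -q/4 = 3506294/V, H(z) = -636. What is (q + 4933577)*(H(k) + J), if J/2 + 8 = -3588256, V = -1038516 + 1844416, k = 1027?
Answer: -7134021491451081084/201475 ≈ -3.5409e+13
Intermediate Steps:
V = 805900
J = -7176528 (J = -16 + 2*(-3588256) = -16 - 7176512 = -7176528)
q = -3506294/201475 (q = -14025176/805900 = -4*1753147/402950 = -3506294/201475 ≈ -17.403)
(q + 4933577)*(H(k) + J) = (-3506294/201475 + 4933577)*(-636 - 7176528) = (993988919781/201475)*(-7177164) = -7134021491451081084/201475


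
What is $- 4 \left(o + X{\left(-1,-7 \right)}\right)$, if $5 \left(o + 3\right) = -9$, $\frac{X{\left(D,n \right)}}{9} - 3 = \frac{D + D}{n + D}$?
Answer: $- \frac{489}{5} \approx -97.8$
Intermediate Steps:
$X{\left(D,n \right)} = 27 + \frac{18 D}{D + n}$ ($X{\left(D,n \right)} = 27 + 9 \frac{D + D}{n + D} = 27 + 9 \frac{2 D}{D + n} = 27 + \frac{18 D}{D + n}$)
$o = - \frac{24}{5}$ ($o = -3 + \frac{1}{5} \left(-9\right) = -3 - \frac{9}{5} = - \frac{24}{5} \approx -4.8$)
$- 4 \left(o + X{\left(-1,-7 \right)}\right) = - 4 \left(- \frac{24}{5} + \frac{9 \left(3 \left(-7\right) + 5 \left(-1\right)\right)}{-1 - 7}\right) = - 4 \left(- \frac{24}{5} + \frac{9 \left(-21 - 5\right)}{-8}\right) = - 4 \left(- \frac{24}{5} + 9 \left(- \frac{1}{8}\right) \left(-26\right)\right) = - 4 \left(- \frac{24}{5} + \frac{117}{4}\right) = \left(-4\right) \frac{489}{20} = - \frac{489}{5}$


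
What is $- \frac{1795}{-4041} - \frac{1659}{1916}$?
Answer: $- \frac{3264799}{7742556} \approx -0.42167$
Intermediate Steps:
$- \frac{1795}{-4041} - \frac{1659}{1916} = \left(-1795\right) \left(- \frac{1}{4041}\right) - \frac{1659}{1916} = \frac{1795}{4041} - \frac{1659}{1916} = - \frac{3264799}{7742556}$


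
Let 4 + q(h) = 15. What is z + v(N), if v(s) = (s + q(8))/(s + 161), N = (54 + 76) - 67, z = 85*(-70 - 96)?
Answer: -1580283/112 ≈ -14110.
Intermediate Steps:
q(h) = 11 (q(h) = -4 + 15 = 11)
z = -14110 (z = 85*(-166) = -14110)
N = 63 (N = 130 - 67 = 63)
v(s) = (11 + s)/(161 + s) (v(s) = (s + 11)/(s + 161) = (11 + s)/(161 + s))
z + v(N) = -14110 + (11 + 63)/(161 + 63) = -14110 + 74/224 = -14110 + (1/224)*74 = -14110 + 37/112 = -1580283/112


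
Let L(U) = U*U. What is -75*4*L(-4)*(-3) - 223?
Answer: 14177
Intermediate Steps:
L(U) = U²
-75*4*L(-4)*(-3) - 223 = -75*4*(-4)²*(-3) - 223 = -75*4*16*(-3) - 223 = -4800*(-3) - 223 = -75*(-192) - 223 = 14400 - 223 = 14177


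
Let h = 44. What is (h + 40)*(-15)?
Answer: -1260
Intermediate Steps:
(h + 40)*(-15) = (44 + 40)*(-15) = 84*(-15) = -1260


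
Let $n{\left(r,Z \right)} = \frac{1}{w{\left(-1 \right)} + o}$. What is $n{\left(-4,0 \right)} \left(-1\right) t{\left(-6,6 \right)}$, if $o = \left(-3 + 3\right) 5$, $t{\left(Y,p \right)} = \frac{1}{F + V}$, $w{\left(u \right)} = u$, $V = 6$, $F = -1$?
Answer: $\frac{1}{5} \approx 0.2$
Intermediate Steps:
$t{\left(Y,p \right)} = \frac{1}{5}$ ($t{\left(Y,p \right)} = \frac{1}{-1 + 6} = \frac{1}{5}$)
$o = 0$ ($o = 0 \cdot 5 = 0$)
$n{\left(r,Z \right)} = -1$ ($n{\left(r,Z \right)} = \frac{1}{-1 + 0} = \frac{1}{-1} = -1$)
$n{\left(-4,0 \right)} \left(-1\right) t{\left(-6,6 \right)} = \left(-1\right) \left(-1\right) \frac{1}{5} = 1 \cdot \frac{1}{5} = \frac{1}{5}$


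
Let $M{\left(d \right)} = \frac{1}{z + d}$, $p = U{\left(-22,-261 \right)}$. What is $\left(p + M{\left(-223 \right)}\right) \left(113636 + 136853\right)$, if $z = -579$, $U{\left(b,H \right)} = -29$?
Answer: $- \frac{5826123651}{802} \approx -7.2645 \cdot 10^{6}$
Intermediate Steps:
$p = -29$
$M{\left(d \right)} = \frac{1}{-579 + d}$
$\left(p + M{\left(-223 \right)}\right) \left(113636 + 136853\right) = \left(-29 + \frac{1}{-579 - 223}\right) \left(113636 + 136853\right) = \left(-29 + \frac{1}{-802}\right) 250489 = \left(-29 - \frac{1}{802}\right) 250489 = \left(- \frac{23259}{802}\right) 250489 = - \frac{5826123651}{802}$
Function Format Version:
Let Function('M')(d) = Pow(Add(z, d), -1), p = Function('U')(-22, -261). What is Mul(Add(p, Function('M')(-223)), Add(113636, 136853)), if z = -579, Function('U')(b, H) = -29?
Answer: Rational(-5826123651, 802) ≈ -7.2645e+6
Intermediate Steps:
p = -29
Function('M')(d) = Pow(Add(-579, d), -1)
Mul(Add(p, Function('M')(-223)), Add(113636, 136853)) = Mul(Add(-29, Pow(Add(-579, -223), -1)), Add(113636, 136853)) = Mul(Add(-29, Pow(-802, -1)), 250489) = Mul(Add(-29, Rational(-1, 802)), 250489) = Mul(Rational(-23259, 802), 250489) = Rational(-5826123651, 802)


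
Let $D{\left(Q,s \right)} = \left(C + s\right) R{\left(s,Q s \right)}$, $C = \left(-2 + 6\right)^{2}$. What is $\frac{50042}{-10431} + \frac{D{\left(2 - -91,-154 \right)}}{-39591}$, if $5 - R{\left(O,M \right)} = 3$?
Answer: $- \frac{219814874}{45885969} \approx -4.7905$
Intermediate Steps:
$R{\left(O,M \right)} = 2$ ($R{\left(O,M \right)} = 5 - 3 = 2$)
$C = 16$ ($C = 4^{2} = 16$)
$D{\left(Q,s \right)} = 32 + 2 s$ ($D{\left(Q,s \right)} = \left(16 + s\right) 2 = 32 + 2 s$)
$\frac{50042}{-10431} + \frac{D{\left(2 - -91,-154 \right)}}{-39591} = \frac{50042}{-10431} + \frac{32 + 2 \left(-154\right)}{-39591} = 50042 \left(- \frac{1}{10431}\right) + \left(32 - 308\right) \left(- \frac{1}{39591}\right) = - \frac{50042}{10431} - - \frac{92}{13197} = - \frac{50042}{10431} + \frac{92}{13197} = - \frac{219814874}{45885969}$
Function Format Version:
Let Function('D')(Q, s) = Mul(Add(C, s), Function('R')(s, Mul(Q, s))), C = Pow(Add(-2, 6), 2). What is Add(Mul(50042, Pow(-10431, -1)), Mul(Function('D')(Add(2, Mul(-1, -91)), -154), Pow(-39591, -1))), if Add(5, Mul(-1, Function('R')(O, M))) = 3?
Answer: Rational(-219814874, 45885969) ≈ -4.7905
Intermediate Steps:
Function('R')(O, M) = 2 (Function('R')(O, M) = Add(5, Mul(-1, 3)) = Add(5, -3) = 2)
C = 16 (C = Pow(4, 2) = 16)
Function('D')(Q, s) = Add(32, Mul(2, s)) (Function('D')(Q, s) = Mul(Add(16, s), 2) = Add(32, Mul(2, s)))
Add(Mul(50042, Pow(-10431, -1)), Mul(Function('D')(Add(2, Mul(-1, -91)), -154), Pow(-39591, -1))) = Add(Mul(50042, Pow(-10431, -1)), Mul(Add(32, Mul(2, -154)), Pow(-39591, -1))) = Add(Mul(50042, Rational(-1, 10431)), Mul(Add(32, -308), Rational(-1, 39591))) = Add(Rational(-50042, 10431), Mul(-276, Rational(-1, 39591))) = Add(Rational(-50042, 10431), Rational(92, 13197)) = Rational(-219814874, 45885969)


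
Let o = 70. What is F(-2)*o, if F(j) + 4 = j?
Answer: -420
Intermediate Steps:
F(j) = -4 + j
F(-2)*o = (-4 - 2)*70 = -6*70 = -420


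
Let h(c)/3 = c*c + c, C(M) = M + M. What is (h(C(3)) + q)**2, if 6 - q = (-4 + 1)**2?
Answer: 15129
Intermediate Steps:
C(M) = 2*M
q = -3 (q = 6 - (-4 + 1)**2 = 6 - 1*(-3)**2 = 6 - 1*9 = 6 - 9 = -3)
h(c) = 3*c + 3*c**2 (h(c) = 3*(c*c + c) = 3*(c**2 + c) = 3*(c + c**2) = 3*c + 3*c**2)
(h(C(3)) + q)**2 = (3*(2*3)*(1 + 2*3) - 3)**2 = (3*6*(1 + 6) - 3)**2 = (3*6*7 - 3)**2 = (126 - 3)**2 = 123**2 = 15129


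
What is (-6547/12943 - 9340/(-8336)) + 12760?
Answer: 344194763077/26973212 ≈ 12761.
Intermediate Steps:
(-6547/12943 - 9340/(-8336)) + 12760 = (-6547*1/12943 - 9340*(-1/8336)) + 12760 = (-6547/12943 + 2335/2084) + 12760 = 16577957/26973212 + 12760 = 344194763077/26973212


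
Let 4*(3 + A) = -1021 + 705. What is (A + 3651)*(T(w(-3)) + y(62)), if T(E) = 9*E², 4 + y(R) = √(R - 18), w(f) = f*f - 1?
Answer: 2041468 + 7138*√11 ≈ 2.0651e+6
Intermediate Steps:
w(f) = -1 + f² (w(f) = f² - 1 = -1 + f²)
A = -82 (A = -3 + (-1021 + 705)/4 = -3 + (¼)*(-316) = -3 - 79 = -82)
y(R) = -4 + √(-18 + R) (y(R) = -4 + √(R - 18) = -4 + √(-18 + R))
(A + 3651)*(T(w(-3)) + y(62)) = (-82 + 3651)*(9*(-1 + (-3)²)² + (-4 + √(-18 + 62))) = 3569*(9*(-1 + 9)² + (-4 + √44)) = 3569*(9*8² + (-4 + 2*√11)) = 3569*(9*64 + (-4 + 2*√11)) = 3569*(576 + (-4 + 2*√11)) = 3569*(572 + 2*√11) = 2041468 + 7138*√11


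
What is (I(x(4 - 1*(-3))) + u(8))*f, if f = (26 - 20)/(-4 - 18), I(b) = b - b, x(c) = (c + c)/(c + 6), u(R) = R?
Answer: -24/11 ≈ -2.1818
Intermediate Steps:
x(c) = 2*c/(6 + c) (x(c) = (2*c)/(6 + c) = 2*c/(6 + c))
I(b) = 0
f = -3/11 (f = 6/(-22) = 6*(-1/22) = -3/11 ≈ -0.27273)
(I(x(4 - 1*(-3))) + u(8))*f = (0 + 8)*(-3/11) = 8*(-3/11) = -24/11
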